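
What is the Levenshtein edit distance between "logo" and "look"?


Word 1: "logo" (length 4)
Word 2: "look" (length 4)
One optimal edit sequence (insert/delete/substitute each cost 1):
  1. keep 'l'
  2. keep 'o'
  3. substitute 'g' -> 'o'  (+1)
  4. substitute 'o' -> 'k'  (+1)
Total edit operations: 2
Edit distance = 2


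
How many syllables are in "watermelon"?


Word: "watermelon"
Syllable breakdown: wa / ter / mel / on
Counting: 4 parts
= 4 syllables


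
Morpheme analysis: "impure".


Word: "impure"
Morphemes: im- | pure
Each morpheme carries meaning
= 2 morphemes


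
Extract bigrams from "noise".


Word: "noise" (length 5)
Number of bigrams = 5 - 2 + 1 = 4
  Position 0: "no"
  Position 1: "oi"
  Position 2: "is"
  Position 3: "se"
Bigrams = "no", "oi", "is", "se"


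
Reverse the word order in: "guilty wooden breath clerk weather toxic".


Original: "guilty wooden breath clerk weather toxic"
Words (1..n): guilty | wooden | breath | clerk | weather | toxic
Reversed (n..1): toxic | weather | clerk | breath | wooden | guilty
Result = "toxic weather clerk breath wooden guilty"


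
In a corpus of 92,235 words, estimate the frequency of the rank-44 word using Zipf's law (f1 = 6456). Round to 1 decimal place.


Zipf's law: f(r) = f(1) / r
f(1) = 6456
f(44) = 6456 / 44
= 146.7 occurrences


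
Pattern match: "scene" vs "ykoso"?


Pattern of "scene": [0, 1, 2, 3, 2]
Pattern of "ykoso": [0, 1, 2, 3, 2]
Patterns match
Same pattern = Yes


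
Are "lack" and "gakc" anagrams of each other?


Word 1: "lack" → sorted: ackl
Word 2: "gakc" → sorted: acgk
Same letters? ackl != acgk
Anagram = No


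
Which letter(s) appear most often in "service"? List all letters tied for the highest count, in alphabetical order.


Word: "service"
Letter counts:
  'c': 1
  'e': 2
  'i': 1
  'r': 1
  's': 1
  'v': 1
Maximum count = 2
Most frequent = 'e' (2 times each)


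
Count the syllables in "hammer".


Word: "hammer"
Syllable breakdown: ham / mer
Counting: 2 parts
= 2 syllables


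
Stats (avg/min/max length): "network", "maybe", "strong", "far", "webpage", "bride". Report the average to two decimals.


Lengths: "network"=7, "maybe"=5, "strong"=6, "far"=3, "webpage"=7, "bride"=5
Sum = 33, Count = 6
Average = 33/6 = 5.50
= avg=5.50, min=3, max=7


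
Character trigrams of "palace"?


Word: "palace" (length 6)
Number of trigrams = 6 - 3 + 1 = 4
  Position 0: "pal"
  Position 1: "ala"
  Position 2: "lac"
  Position 3: "ace"
Trigrams = "pal", "ala", "lac", "ace"


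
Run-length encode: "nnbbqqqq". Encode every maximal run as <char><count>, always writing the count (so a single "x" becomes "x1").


String: "nnbbqqqq"
Scanning for consecutive runs:
  'n' x 2
  'b' x 2
  'q' x 4
RLE = "n2b2q4"


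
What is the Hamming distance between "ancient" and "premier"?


Comparing character by character (same length = 7):
  Pos 0: 'a' vs 'p' !=
  Pos 1: 'n' vs 'r' !=
  Pos 2: 'c' vs 'e' !=
  Pos 3: 'i' vs 'm' !=
  Pos 4: 'e' vs 'i' !=
  Pos 5: 'n' vs 'e' !=
  Pos 6: 't' vs 'r' !=
Hamming distance = 7


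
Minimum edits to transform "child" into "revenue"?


Word 1: "child" (length 5)
Word 2: "revenue" (length 7)
One optimal edit sequence (insert/delete/substitute each cost 1):
  1. insert 'r'  (+1)
  2. insert 'e'  (+1)
  3. substitute 'c' -> 'v'  (+1)
  4. substitute 'h' -> 'e'  (+1)
  5. substitute 'i' -> 'n'  (+1)
  6. substitute 'l' -> 'u'  (+1)
  7. substitute 'd' -> 'e'  (+1)
Total edit operations: 7
Edit distance = 7


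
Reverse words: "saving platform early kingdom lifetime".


Original: "saving platform early kingdom lifetime"
Words (1..n): saving | platform | early | kingdom | lifetime
Reversed (n..1): lifetime | kingdom | early | platform | saving
Result = "lifetime kingdom early platform saving"


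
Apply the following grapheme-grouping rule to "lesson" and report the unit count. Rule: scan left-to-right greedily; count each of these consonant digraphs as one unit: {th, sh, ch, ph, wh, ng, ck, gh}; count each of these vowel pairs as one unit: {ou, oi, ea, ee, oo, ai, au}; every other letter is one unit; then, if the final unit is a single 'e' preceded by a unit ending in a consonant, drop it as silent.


Word: "lesson" (6 letters)
Left-to-right scan:
  1. 'l' (letter)
  2. 'e' (letter)
  3. 's' (letter)
  4. 's' (letter)
  5. 'o' (letter)
  6. 'n' (letter)
Units from scan: 6
Sound units = 6 units


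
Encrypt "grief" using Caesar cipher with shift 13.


Word: "grief"
Shift: 13
Each letter → (letter + shift) mod 26:
  'g' (6) + 13 = 19 → 't'
  'r' (17) + 13 = 4 → 'e'
  'i' (8) + 13 = 21 → 'v'
  'e' (4) + 13 = 17 → 'r'
  'f' (5) + 13 = 18 → 's'
Result = "tevrs"


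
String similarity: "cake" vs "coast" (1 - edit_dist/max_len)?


Word 1: "cake" (length 4)
Word 2: "coast" (length 5)
One optimal edit sequence:
  1. keep 'c'
  2. insert 'o'  (+1)
  3. keep 'a'
  4. substitute 'k' -> 's'  (+1)
  5. substitute 'e' -> 't'  (+1)
Edit distance = 3
Max length = max(4, 5) = 5
Similarity = 1 - 3/5
= 0.4000


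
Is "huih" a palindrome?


Word: "huih"
Reversed: "hiuh"
Forward == Backward? huih != hiuh
Palindrome = No


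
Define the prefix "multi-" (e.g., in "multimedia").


Prefix: multi-
As in: multimedia -> multi- + media
Meaning = many


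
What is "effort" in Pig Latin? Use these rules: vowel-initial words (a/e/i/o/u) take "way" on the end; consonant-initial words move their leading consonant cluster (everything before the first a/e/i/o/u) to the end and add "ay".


Word: "effort"
Starts with vowel → add 'way'
Pig Latin = "effortway"


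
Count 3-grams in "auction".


Word: "auction" (length 7)
Number of 3-grams = length - 3 + 1 = 7 - 3 + 1
= 5


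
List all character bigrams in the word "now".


Word: "now" (length 3)
Number of bigrams = 3 - 2 + 1 = 2
  Position 0: "no"
  Position 1: "ow"
Bigrams = "no", "ow"


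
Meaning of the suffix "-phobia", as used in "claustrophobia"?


Suffix: -phobia
As in: claustrophobia -> claustro- + -phobia
Meaning = fear of


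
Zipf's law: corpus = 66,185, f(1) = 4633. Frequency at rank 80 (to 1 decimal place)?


Zipf's law: f(r) = f(1) / r
f(1) = 4633
f(80) = 4633 / 80
= 57.9 occurrences


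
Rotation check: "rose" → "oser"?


Word: "rose", Candidate: "oser"
Method: check if candidate is substring of word+word
"roserose" contains "oser"? Yes
Is rotation = Yes


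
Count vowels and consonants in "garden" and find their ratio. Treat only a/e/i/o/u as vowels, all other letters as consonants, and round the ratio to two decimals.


Word: "garden"
Vowels (a,e,i,o,u): 2
Consonants: 4
Ratio = 2/4
= 0.50


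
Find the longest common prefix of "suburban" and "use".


Word 1: "suburban"
Word 2: "use"
Comparing from start:
  Pos 0: 's' != 'u' (stop)
LCP = "" (length 0)


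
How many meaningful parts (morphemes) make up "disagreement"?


Word: "disagreement"
Morphemes: dis- / agree / -ment
Each morpheme carries meaning
= 3 morphemes


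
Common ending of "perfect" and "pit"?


Word 1: "perfect"
Word 2: "pit"
Comparing from end:
  Pos -1: 't' == 't'
  Pos -2: 'c' != 'i' (stop)
LCS = "t" (length 1)


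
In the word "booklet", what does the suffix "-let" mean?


Suffix: -let
As in: booklet -> book + -let
Meaning = small


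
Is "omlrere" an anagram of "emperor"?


Word 1: "emperor" → sorted: eemoprr
Word 2: "omlrere" → sorted: eelmorr
Same letters? eemoprr != eelmorr
Anagram = No


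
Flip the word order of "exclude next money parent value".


Original: "exclude next money parent value"
Words (1..n): exclude | next | money | parent | value
Reversed (n..1): value | parent | money | next | exclude
Result = "value parent money next exclude"


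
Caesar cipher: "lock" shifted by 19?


Word: "lock"
Shift: 19
Each letter → (letter + shift) mod 26:
  'l' (11) + 19 = 4 → 'e'
  'o' (14) + 19 = 7 → 'h'
  'c' (2) + 19 = 21 → 'v'
  'k' (10) + 19 = 3 → 'd'
Result = "ehvd"


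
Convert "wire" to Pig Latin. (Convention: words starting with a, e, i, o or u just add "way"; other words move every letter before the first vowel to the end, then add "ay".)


Word: "wire"
Starts with consonant(s) → move to end, add 'ay'
Consonant cluster: "w"
Pig Latin = "ireway"


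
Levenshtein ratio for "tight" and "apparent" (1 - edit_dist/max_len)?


Word 1: "tight" (length 5)
Word 2: "apparent" (length 8)
One optimal edit sequence:
  1. insert 'a'  (+1)
  2. insert 'p'  (+1)
  3. insert 'p'  (+1)
  4. substitute 't' -> 'a'  (+1)
  5. substitute 'i' -> 'r'  (+1)
  6. substitute 'g' -> 'e'  (+1)
  7. substitute 'h' -> 'n'  (+1)
  8. keep 't'
Edit distance = 7
Max length = max(5, 8) = 8
Similarity = 1 - 7/8
= 0.1250


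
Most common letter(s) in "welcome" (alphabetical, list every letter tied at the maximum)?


Word: "welcome"
Letter counts:
  'c': 1
  'e': 2
  'l': 1
  'm': 1
  'o': 1
  'w': 1
Maximum count = 2
Most frequent = 'e' (2 times each)


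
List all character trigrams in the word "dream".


Word: "dream" (length 5)
Number of trigrams = 5 - 3 + 1 = 3
  Position 0: "dre"
  Position 1: "rea"
  Position 2: "eam"
Trigrams = "dre", "rea", "eam"


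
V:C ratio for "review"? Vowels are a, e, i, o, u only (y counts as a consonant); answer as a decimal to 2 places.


Word: "review"
Vowels (a,e,i,o,u): 3
Consonants: 3
Ratio = 3/3
= 1.00


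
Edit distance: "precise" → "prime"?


Word 1: "precise" (length 7)
Word 2: "prime" (length 5)
One optimal edit sequence (insert/delete/substitute each cost 1):
  1. keep 'p'
  2. keep 'r'
  3. delete 'e'  (+1)
  4. delete 'c'  (+1)
  5. keep 'i'
  6. substitute 's' -> 'm'  (+1)
  7. keep 'e'
Total edit operations: 3
Edit distance = 3


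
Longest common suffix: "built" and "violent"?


Word 1: "built"
Word 2: "violent"
Comparing from end:
  Pos -1: 't' == 't'
  Pos -2: 'l' != 'n' (stop)
LCS = "t" (length 1)


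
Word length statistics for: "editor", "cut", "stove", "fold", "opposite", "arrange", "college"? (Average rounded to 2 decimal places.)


Lengths: "editor"=6, "cut"=3, "stove"=5, "fold"=4, "opposite"=8, "arrange"=7, "college"=7
Sum = 40, Count = 7
Average = 40/7 = 5.71
= avg=5.71, min=3, max=8


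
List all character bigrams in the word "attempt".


Word: "attempt" (length 7)
Number of bigrams = 7 - 2 + 1 = 6
  Position 0: "at"
  Position 1: "tt"
  Position 2: "te"
  Position 3: "em"
  Position 4: "mp"
  Position 5: "pt"
Bigrams = "at", "tt", "te", "em", "mp", "pt"


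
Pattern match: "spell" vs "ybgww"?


Pattern of "spell": [0, 1, 2, 3, 3]
Pattern of "ybgww": [0, 1, 2, 3, 3]
Patterns match
Same pattern = Yes


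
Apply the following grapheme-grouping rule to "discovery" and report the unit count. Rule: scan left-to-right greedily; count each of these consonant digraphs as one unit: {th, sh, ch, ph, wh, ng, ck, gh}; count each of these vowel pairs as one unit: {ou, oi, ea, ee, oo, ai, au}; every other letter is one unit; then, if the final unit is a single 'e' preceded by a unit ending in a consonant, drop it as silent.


Word: "discovery" (9 letters)
Left-to-right scan:
  [1] 'd' (letter)
  [2] 'i' (letter)
  [3] 's' (letter)
  [4] 'c' (letter)
  [5] 'o' (letter)
  [6] 'v' (letter)
  [7] 'e' (letter)
  [8] 'r' (letter)
  [9] 'y' (letter)
Units from scan: 9
Sound units = 9 units


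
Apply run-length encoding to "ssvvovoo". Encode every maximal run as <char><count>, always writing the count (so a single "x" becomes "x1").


String: "ssvvovoo"
Scanning for consecutive runs:
  's' x 2
  'v' x 2
  'o' x 1
  'v' x 1
  'o' x 2
RLE = "s2v2o1v1o2"


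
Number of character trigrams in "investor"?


Word: "investor" (length 8)
Number of 3-grams = length - 3 + 1 = 8 - 3 + 1
= 6


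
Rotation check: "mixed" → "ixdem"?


Word: "mixed", Candidate: "ixdem"
Method: check if candidate is substring of word+word
"mixedmixed" contains "ixdem"? No
Is rotation = No


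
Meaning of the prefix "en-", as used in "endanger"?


Prefix: en-
As in: endanger -> en- + danger
Meaning = cause to / put into


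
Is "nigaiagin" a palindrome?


Word: "nigaiagin"
Reversed: "nigaiagin"
Forward == Backward? nigaiagin == nigaiagin
Palindrome = Yes


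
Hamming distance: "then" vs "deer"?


Comparing character by character (same length = 4):
  Pos 0: 't' vs 'd' !=
  Pos 1: 'h' vs 'e' !=
  Pos 2: 'e' vs 'e' =
  Pos 3: 'n' vs 'r' !=
Hamming distance = 3


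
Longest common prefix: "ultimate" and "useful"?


Word 1: "ultimate"
Word 2: "useful"
Comparing from start:
  Pos 0: 'u' == 'u'
  Pos 1: 'l' != 's' (stop)
LCP = "u" (length 1)


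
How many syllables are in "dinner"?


Word: "dinner"
Syllable breakdown: din-ner
Counting: 2 parts
= 2 syllables


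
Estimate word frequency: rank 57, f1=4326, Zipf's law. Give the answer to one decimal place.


Zipf's law: f(r) = f(1) / r
f(1) = 4326
f(57) = 4326 / 57
= 75.9 occurrences


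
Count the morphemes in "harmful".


Word: "harmful"
Morphemes: harm + -ful
Each morpheme carries meaning
= 2 morphemes


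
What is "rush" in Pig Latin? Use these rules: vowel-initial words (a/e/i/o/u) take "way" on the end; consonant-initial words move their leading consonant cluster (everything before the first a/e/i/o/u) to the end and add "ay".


Word: "rush"
Starts with consonant(s) → move to end, add 'ay'
Consonant cluster: "r"
Pig Latin = "ushray"


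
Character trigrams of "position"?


Word: "position" (length 8)
Number of trigrams = 8 - 3 + 1 = 6
  Position 0: "pos"
  Position 1: "osi"
  Position 2: "sit"
  Position 3: "iti"
  Position 4: "tio"
  Position 5: "ion"
Trigrams = "pos", "osi", "sit", "iti", "tio", "ion"


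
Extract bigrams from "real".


Word: "real" (length 4)
Number of bigrams = 4 - 2 + 1 = 3
  Position 0: "re"
  Position 1: "ea"
  Position 2: "al"
Bigrams = "re", "ea", "al"


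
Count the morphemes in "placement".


Word: "placement"
Morphemes: place | -ment
Each morpheme carries meaning
= 2 morphemes


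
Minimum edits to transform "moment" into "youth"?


Word 1: "moment" (length 6)
Word 2: "youth" (length 5)
One optimal edit sequence (insert/delete/substitute each cost 1):
  1. substitute 'm' -> 'y'  (+1)
  2. keep 'o'
  3. delete 'm'  (+1)
  4. substitute 'e' -> 'u'  (+1)
  5. substitute 'n' -> 't'  (+1)
  6. substitute 't' -> 'h'  (+1)
Total edit operations: 5
Edit distance = 5


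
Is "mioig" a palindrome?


Word: "mioig"
Reversed: "gioim"
Forward == Backward? mioig != gioim
Palindrome = No


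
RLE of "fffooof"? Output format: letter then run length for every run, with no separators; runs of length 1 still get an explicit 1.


String: "fffooof"
Scanning for consecutive runs:
  'f' x 3
  'o' x 3
  'f' x 1
RLE = "f3o3f1"


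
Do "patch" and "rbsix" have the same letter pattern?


Pattern of "patch": [0, 1, 2, 3, 4]
Pattern of "rbsix": [0, 1, 2, 3, 4]
Patterns match
Same pattern = Yes


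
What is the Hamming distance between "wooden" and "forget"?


Comparing character by character (same length = 6):
  Pos 0: 'w' vs 'f' !=
  Pos 1: 'o' vs 'o' =
  Pos 2: 'o' vs 'r' !=
  Pos 3: 'd' vs 'g' !=
  Pos 4: 'e' vs 'e' =
  Pos 5: 'n' vs 't' !=
Hamming distance = 4


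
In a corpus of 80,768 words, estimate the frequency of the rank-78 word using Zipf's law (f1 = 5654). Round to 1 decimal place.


Zipf's law: f(r) = f(1) / r
f(1) = 5654
f(78) = 5654 / 78
= 72.5 occurrences


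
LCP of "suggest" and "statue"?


Word 1: "suggest"
Word 2: "statue"
Comparing from start:
  Pos 0: 's' == 's'
  Pos 1: 'u' != 't' (stop)
LCP = "s" (length 1)


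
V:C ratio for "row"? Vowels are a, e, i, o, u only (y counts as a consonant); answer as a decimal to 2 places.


Word: "row"
Vowels (a,e,i,o,u): 1
Consonants: 2
Ratio = 1/2
= 0.50


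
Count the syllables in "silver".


Word: "silver"
Syllable breakdown: sil / ver
Counting: 2 parts
= 2 syllables


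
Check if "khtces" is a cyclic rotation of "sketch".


Word: "sketch", Candidate: "khtces"
Method: check if candidate is substring of word+word
"sketchsketch" contains "khtces"? No
Is rotation = No


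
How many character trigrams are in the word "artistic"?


Word: "artistic" (length 8)
Number of 3-grams = length - 3 + 1 = 8 - 3 + 1
= 6


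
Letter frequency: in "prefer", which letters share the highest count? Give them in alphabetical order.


Word: "prefer"
Letter counts:
  'e': 2
  'f': 1
  'p': 1
  'r': 2
Maximum count = 2
Most frequent = 'e', 'r' (2 times each)


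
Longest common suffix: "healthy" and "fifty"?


Word 1: "healthy"
Word 2: "fifty"
Comparing from end:
  Pos -1: 'y' == 'y'
  Pos -2: 'h' != 't' (stop)
LCS = "y" (length 1)


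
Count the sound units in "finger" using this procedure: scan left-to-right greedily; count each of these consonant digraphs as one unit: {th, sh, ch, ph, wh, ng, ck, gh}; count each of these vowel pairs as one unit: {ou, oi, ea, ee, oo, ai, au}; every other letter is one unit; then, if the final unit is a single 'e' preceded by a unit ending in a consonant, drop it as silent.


Word: "finger" (6 letters)
Left-to-right scan:
  1. 'f' (letter)
  2. 'i' (letter)
  3. 'ng' (digraph)
  4. 'e' (letter)
  5. 'r' (letter)
Units from scan: 5
Sound units = 5 units


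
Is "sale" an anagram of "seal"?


Word 1: "seal" → sorted: aels
Word 2: "sale" → sorted: aels
Same letters? aels == aels
Anagram = Yes


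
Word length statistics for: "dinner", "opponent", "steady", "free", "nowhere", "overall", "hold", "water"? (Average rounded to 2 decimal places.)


Lengths: "dinner"=6, "opponent"=8, "steady"=6, "free"=4, "nowhere"=7, "overall"=7, "hold"=4, "water"=5
Sum = 47, Count = 8
Average = 47/8 = 5.88
= avg=5.88, min=4, max=8


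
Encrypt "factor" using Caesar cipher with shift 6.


Word: "factor"
Shift: 6
Each letter → (letter + shift) mod 26:
  'f' (5) + 6 = 11 → 'l'
  'a' (0) + 6 = 6 → 'g'
  'c' (2) + 6 = 8 → 'i'
  't' (19) + 6 = 25 → 'z'
  'o' (14) + 6 = 20 → 'u'
  'r' (17) + 6 = 23 → 'x'
Result = "lgizux"


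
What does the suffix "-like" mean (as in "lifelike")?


Suffix: -like
Example: lifelike = life + -like
Meaning = resembling


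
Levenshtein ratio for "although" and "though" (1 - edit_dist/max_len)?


Word 1: "although" (length 8)
Word 2: "though" (length 6)
One optimal edit sequence:
  1. delete 'a'  (+1)
  2. delete 'l'  (+1)
  3. keep 't'
  4. keep 'h'
  5. keep 'o'
  6. keep 'u'
  7. keep 'g'
  8. keep 'h'
Edit distance = 2
Max length = max(8, 6) = 8
Similarity = 1 - 2/8
= 0.7500


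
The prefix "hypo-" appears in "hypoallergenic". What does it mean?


Prefix: hypo-
Example: hypoallergenic (hypo- + allergenic)
Meaning = under / below normal


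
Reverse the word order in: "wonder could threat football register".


Original: "wonder could threat football register"
Words (1..n): wonder | could | threat | football | register
Reversed (n..1): register | football | threat | could | wonder
Result = "register football threat could wonder"


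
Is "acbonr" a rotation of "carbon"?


Word: "carbon", Candidate: "acbonr"
Method: check if candidate is substring of word+word
"carboncarbon" contains "acbonr"? No
Is rotation = No


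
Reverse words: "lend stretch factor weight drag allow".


Original: "lend stretch factor weight drag allow"
Words (1..n): lend | stretch | factor | weight | drag | allow
Reversed (n..1): allow | drag | weight | factor | stretch | lend
Result = "allow drag weight factor stretch lend"


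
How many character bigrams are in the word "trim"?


Word: "trim" (length 4)
Number of 2-grams = length - 2 + 1 = 4 - 2 + 1
= 3


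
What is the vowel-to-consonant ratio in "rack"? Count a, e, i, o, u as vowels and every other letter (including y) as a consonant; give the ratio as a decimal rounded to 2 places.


Word: "rack"
Vowels (a,e,i,o,u): 1
Consonants: 3
Ratio = 1/3
= 0.33


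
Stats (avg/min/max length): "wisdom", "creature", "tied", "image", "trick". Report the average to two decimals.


Lengths: "wisdom"=6, "creature"=8, "tied"=4, "image"=5, "trick"=5
Sum = 28, Count = 5
Average = 28/5 = 5.60
= avg=5.60, min=4, max=8


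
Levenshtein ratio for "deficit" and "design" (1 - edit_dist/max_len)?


Word 1: "deficit" (length 7)
Word 2: "design" (length 6)
One optimal edit sequence:
  1. keep 'd'
  2. keep 'e'
  3. substitute 'f' -> 's'  (+1)
  4. keep 'i'
  5. delete 'c'  (+1)
  6. substitute 'i' -> 'g'  (+1)
  7. substitute 't' -> 'n'  (+1)
Edit distance = 4
Max length = max(7, 6) = 7
Similarity = 1 - 4/7
= 0.4286


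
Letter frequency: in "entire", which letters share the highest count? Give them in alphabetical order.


Word: "entire"
Letter counts:
  'e': 2
  'i': 1
  'n': 1
  'r': 1
  't': 1
Maximum count = 2
Most frequent = 'e' (2 times each)


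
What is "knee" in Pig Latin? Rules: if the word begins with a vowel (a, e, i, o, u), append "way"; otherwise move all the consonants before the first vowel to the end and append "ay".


Word: "knee"
Starts with consonant(s) → move to end, add 'ay'
Consonant cluster: "kn"
Pig Latin = "eeknay"


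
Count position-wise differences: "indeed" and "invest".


Comparing character by character (same length = 6):
  Pos 0: 'i' vs 'i' =
  Pos 1: 'n' vs 'n' =
  Pos 2: 'd' vs 'v' !=
  Pos 3: 'e' vs 'e' =
  Pos 4: 'e' vs 's' !=
  Pos 5: 'd' vs 't' !=
Hamming distance = 3


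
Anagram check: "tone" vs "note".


Word 1: "tone" → sorted: enot
Word 2: "note" → sorted: enot
Same letters? enot == enot
Anagram = Yes


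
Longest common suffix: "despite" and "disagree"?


Word 1: "despite"
Word 2: "disagree"
Comparing from end:
  Pos -1: 'e' == 'e'
  Pos -2: 't' != 'e' (stop)
LCS = "e" (length 1)


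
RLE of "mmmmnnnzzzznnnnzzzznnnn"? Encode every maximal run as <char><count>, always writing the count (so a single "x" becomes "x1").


String: "mmmmnnnzzzznnnnzzzznnnn"
Scanning for consecutive runs:
  'm' x 4
  'n' x 3
  'z' x 4
  'n' x 4
  'z' x 4
  'n' x 4
RLE = "m4n3z4n4z4n4"


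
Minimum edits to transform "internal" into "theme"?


Word 1: "internal" (length 8)
Word 2: "theme" (length 5)
One optimal edit sequence (insert/delete/substitute each cost 1):
  1. delete 'i'  (+1)
  2. delete 'n'  (+1)
  3. keep 't'
  4. delete 'e'  (+1)
  5. substitute 'r' -> 'h'  (+1)
  6. substitute 'n' -> 'e'  (+1)
  7. substitute 'a' -> 'm'  (+1)
  8. substitute 'l' -> 'e'  (+1)
Total edit operations: 7
Edit distance = 7


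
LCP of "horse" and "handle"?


Word 1: "horse"
Word 2: "handle"
Comparing from start:
  Pos 0: 'h' == 'h'
  Pos 1: 'o' != 'a' (stop)
LCP = "h" (length 1)


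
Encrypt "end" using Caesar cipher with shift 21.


Word: "end"
Shift: 21
Each letter → (letter + shift) mod 26:
  'e' (4) + 21 = 25 → 'z'
  'n' (13) + 21 = 8 → 'i'
  'd' (3) + 21 = 24 → 'y'
Result = "ziy"


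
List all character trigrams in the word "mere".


Word: "mere" (length 4)
Number of trigrams = 4 - 3 + 1 = 2
  Position 0: "mer"
  Position 1: "ere"
Trigrams = "mer", "ere"


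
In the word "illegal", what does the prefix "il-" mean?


Prefix: il-
Example: illegal (il- + legal)
Meaning = not


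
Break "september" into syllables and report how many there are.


Word: "september"
Syllable breakdown: sep | tem | ber
Counting: 3 parts
= 3 syllables


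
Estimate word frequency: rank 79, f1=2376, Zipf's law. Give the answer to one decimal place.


Zipf's law: f(r) = f(1) / r
f(1) = 2376
f(79) = 2376 / 79
= 30.1 occurrences


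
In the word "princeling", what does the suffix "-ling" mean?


Suffix: -ling
Example: princeling = prince + -ling
Meaning = small / young


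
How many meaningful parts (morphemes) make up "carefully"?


Word: "carefully"
Morphemes: care / -ful / -ly
Each morpheme carries meaning
= 3 morphemes


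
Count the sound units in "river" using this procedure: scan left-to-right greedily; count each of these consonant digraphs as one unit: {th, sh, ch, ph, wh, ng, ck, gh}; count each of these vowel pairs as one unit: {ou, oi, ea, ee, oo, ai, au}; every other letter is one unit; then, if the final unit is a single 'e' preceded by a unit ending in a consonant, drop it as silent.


Word: "river" (5 letters)
Left-to-right scan:
  (1) 'r' (letter)
  (2) 'i' (letter)
  (3) 'v' (letter)
  (4) 'e' (letter)
  (5) 'r' (letter)
Units from scan: 5
Sound units = 5 units


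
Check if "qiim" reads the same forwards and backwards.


Word: "qiim"
Reversed: "miiq"
Forward == Backward? qiim != miiq
Palindrome = No


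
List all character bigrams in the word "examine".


Word: "examine" (length 7)
Number of bigrams = 7 - 2 + 1 = 6
  Position 0: "ex"
  Position 1: "xa"
  Position 2: "am"
  Position 3: "mi"
  Position 4: "in"
  Position 5: "ne"
Bigrams = "ex", "xa", "am", "mi", "in", "ne"


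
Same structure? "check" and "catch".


Pattern of "check": [0, 1, 2, 0, 3]
Pattern of "catch": [0, 1, 2, 0, 3]
Patterns match
Same pattern = Yes


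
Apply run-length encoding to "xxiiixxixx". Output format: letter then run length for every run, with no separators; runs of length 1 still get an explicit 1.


String: "xxiiixxixx"
Scanning for consecutive runs:
  'x' x 2
  'i' x 3
  'x' x 2
  'i' x 1
  'x' x 2
RLE = "x2i3x2i1x2"


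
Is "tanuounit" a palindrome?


Word: "tanuounit"
Reversed: "tinuounat"
Forward == Backward? tanuounit != tinuounat
Palindrome = No


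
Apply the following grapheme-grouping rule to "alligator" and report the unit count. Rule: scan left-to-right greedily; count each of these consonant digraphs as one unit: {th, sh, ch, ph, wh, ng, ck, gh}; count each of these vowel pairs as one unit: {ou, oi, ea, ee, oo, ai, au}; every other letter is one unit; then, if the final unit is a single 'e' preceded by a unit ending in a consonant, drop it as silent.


Word: "alligator" (9 letters)
Left-to-right scan:
  (1) 'a' (letter)
  (2) 'l' (letter)
  (3) 'l' (letter)
  (4) 'i' (letter)
  (5) 'g' (letter)
  (6) 'a' (letter)
  (7) 't' (letter)
  (8) 'o' (letter)
  (9) 'r' (letter)
Units from scan: 9
Sound units = 9 units


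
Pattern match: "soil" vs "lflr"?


Pattern of "soil": [0, 1, 2, 3]
Pattern of "lflr": [0, 1, 0, 2]
Patterns do not match
Same pattern = No


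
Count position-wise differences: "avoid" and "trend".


Comparing character by character (same length = 5):
  Pos 0: 'a' vs 't' !=
  Pos 1: 'v' vs 'r' !=
  Pos 2: 'o' vs 'e' !=
  Pos 3: 'i' vs 'n' !=
  Pos 4: 'd' vs 'd' =
Hamming distance = 4


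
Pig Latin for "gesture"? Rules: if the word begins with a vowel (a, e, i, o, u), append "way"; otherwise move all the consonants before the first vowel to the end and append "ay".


Word: "gesture"
Starts with consonant(s) → move to end, add 'ay'
Consonant cluster: "g"
Pig Latin = "esturegay"


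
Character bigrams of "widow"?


Word: "widow" (length 5)
Number of bigrams = 5 - 2 + 1 = 4
  Position 0: "wi"
  Position 1: "id"
  Position 2: "do"
  Position 3: "ow"
Bigrams = "wi", "id", "do", "ow"


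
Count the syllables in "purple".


Word: "purple"
Syllable breakdown: pur · ple
Counting: 2 parts
= 2 syllables


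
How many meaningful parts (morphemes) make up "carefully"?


Word: "carefully"
Morphemes: care / -ful / -ly
Each morpheme carries meaning
= 3 morphemes


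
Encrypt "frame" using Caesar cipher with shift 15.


Word: "frame"
Shift: 15
Each letter → (letter + shift) mod 26:
  'f' (5) + 15 = 20 → 'u'
  'r' (17) + 15 = 6 → 'g'
  'a' (0) + 15 = 15 → 'p'
  'm' (12) + 15 = 1 → 'b'
  'e' (4) + 15 = 19 → 't'
Result = "ugpbt"


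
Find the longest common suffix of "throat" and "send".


Word 1: "throat"
Word 2: "send"
Comparing from end:
  Pos -1: 't' != 'd' (stop)
LCS = "" (length 0)


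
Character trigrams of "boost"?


Word: "boost" (length 5)
Number of trigrams = 5 - 3 + 1 = 3
  Position 0: "boo"
  Position 1: "oos"
  Position 2: "ost"
Trigrams = "boo", "oos", "ost"


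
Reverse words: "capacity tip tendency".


Original: "capacity tip tendency"
Words (1..n): capacity | tip | tendency
Reversed (n..1): tendency | tip | capacity
Result = "tendency tip capacity"


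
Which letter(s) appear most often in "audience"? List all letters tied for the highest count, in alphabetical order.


Word: "audience"
Letter counts:
  'a': 1
  'c': 1
  'd': 1
  'e': 2
  'i': 1
  'n': 1
  'u': 1
Maximum count = 2
Most frequent = 'e' (2 times each)


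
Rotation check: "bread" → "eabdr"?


Word: "bread", Candidate: "eabdr"
Method: check if candidate is substring of word+word
"breadbread" contains "eabdr"? No
Is rotation = No


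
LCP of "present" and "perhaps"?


Word 1: "present"
Word 2: "perhaps"
Comparing from start:
  Pos 0: 'p' == 'p'
  Pos 1: 'r' != 'e' (stop)
LCP = "p" (length 1)


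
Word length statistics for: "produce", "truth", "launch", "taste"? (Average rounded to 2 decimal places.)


Lengths: "produce"=7, "truth"=5, "launch"=6, "taste"=5
Sum = 23, Count = 4
Average = 23/4 = 5.75
= avg=5.75, min=5, max=7


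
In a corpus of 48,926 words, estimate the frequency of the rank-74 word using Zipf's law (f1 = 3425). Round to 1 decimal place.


Zipf's law: f(r) = f(1) / r
f(1) = 3425
f(74) = 3425 / 74
= 46.3 occurrences


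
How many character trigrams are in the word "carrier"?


Word: "carrier" (length 7)
Number of 3-grams = length - 3 + 1 = 7 - 3 + 1
= 5


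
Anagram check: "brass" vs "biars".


Word 1: "brass" → sorted: abrss
Word 2: "biars" → sorted: abirs
Same letters? abrss != abirs
Anagram = No


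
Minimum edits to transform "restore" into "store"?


Word 1: "restore" (length 7)
Word 2: "store" (length 5)
One optimal edit sequence (insert/delete/substitute each cost 1):
  1. delete 'r'  (+1)
  2. delete 'e'  (+1)
  3. keep 's'
  4. keep 't'
  5. keep 'o'
  6. keep 'r'
  7. keep 'e'
Total edit operations: 2
Edit distance = 2


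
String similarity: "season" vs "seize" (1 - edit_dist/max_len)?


Word 1: "season" (length 6)
Word 2: "seize" (length 5)
One optimal edit sequence:
  1. keep 's'
  2. keep 'e'
  3. delete 'a'  (+1)
  4. substitute 's' -> 'i'  (+1)
  5. substitute 'o' -> 'z'  (+1)
  6. substitute 'n' -> 'e'  (+1)
Edit distance = 4
Max length = max(6, 5) = 6
Similarity = 1 - 4/6
= 0.3333


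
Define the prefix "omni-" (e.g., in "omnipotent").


Prefix: omni-
As in: omnipotent -> omni- + potent
Meaning = all


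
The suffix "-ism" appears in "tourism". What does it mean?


Suffix: -ism
Example: tourism (tour + -ism)
Meaning = belief / practice


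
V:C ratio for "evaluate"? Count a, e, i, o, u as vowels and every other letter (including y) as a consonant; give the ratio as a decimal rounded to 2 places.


Word: "evaluate"
Vowels (a,e,i,o,u): 5
Consonants: 3
Ratio = 5/3
= 1.67


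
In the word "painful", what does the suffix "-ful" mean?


Suffix: -ful
As in: painful -> pain + -ful
Meaning = full of


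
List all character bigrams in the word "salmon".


Word: "salmon" (length 6)
Number of bigrams = 6 - 2 + 1 = 5
  Position 0: "sa"
  Position 1: "al"
  Position 2: "lm"
  Position 3: "mo"
  Position 4: "on"
Bigrams = "sa", "al", "lm", "mo", "on"


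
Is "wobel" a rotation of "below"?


Word: "below", Candidate: "wobel"
Method: check if candidate is substring of word+word
"belowbelow" contains "wobel"? No
Is rotation = No


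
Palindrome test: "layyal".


Word: "layyal"
Reversed: "layyal"
Forward == Backward? layyal == layyal
Palindrome = Yes


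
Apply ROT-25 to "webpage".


Word: "webpage"
Shift: 25
Each letter → (letter + shift) mod 26:
  'w' (22) + 25 = 21 → 'v'
  'e' (4) + 25 = 3 → 'd'
  'b' (1) + 25 = 0 → 'a'
  'p' (15) + 25 = 14 → 'o'
  'a' (0) + 25 = 25 → 'z'
  'g' (6) + 25 = 5 → 'f'
  'e' (4) + 25 = 3 → 'd'
Result = "vdaozfd"


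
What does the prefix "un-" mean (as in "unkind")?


Prefix: un-
As in: unkind -> un- + kind
Meaning = not / reverse


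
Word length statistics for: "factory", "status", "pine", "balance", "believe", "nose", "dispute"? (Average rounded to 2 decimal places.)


Lengths: "factory"=7, "status"=6, "pine"=4, "balance"=7, "believe"=7, "nose"=4, "dispute"=7
Sum = 42, Count = 7
Average = 42/7 = 6.00
= avg=6.00, min=4, max=7


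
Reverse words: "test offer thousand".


Original: "test offer thousand"
Words (1..n): test | offer | thousand
Reversed (n..1): thousand | offer | test
Result = "thousand offer test"


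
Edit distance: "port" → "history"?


Word 1: "port" (length 4)
Word 2: "history" (length 7)
One optimal edit sequence (insert/delete/substitute each cost 1):
  1. insert 'h'  (+1)
  2. insert 'i'  (+1)
  3. insert 's'  (+1)
  4. substitute 'p' -> 't'  (+1)
  5. keep 'o'
  6. keep 'r'
  7. substitute 't' -> 'y'  (+1)
Total edit operations: 5
Edit distance = 5


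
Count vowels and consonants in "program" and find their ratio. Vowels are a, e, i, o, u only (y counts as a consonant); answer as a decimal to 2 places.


Word: "program"
Vowels (a,e,i,o,u): 2
Consonants: 5
Ratio = 2/5
= 0.40


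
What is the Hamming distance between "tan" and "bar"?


Comparing character by character (same length = 3):
  Pos 0: 't' vs 'b' !=
  Pos 1: 'a' vs 'a' =
  Pos 2: 'n' vs 'r' !=
Hamming distance = 2


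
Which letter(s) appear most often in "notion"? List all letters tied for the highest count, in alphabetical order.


Word: "notion"
Letter counts:
  'i': 1
  'n': 2
  'o': 2
  't': 1
Maximum count = 2
Most frequent = 'n', 'o' (2 times each)


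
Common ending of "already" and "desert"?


Word 1: "already"
Word 2: "desert"
Comparing from end:
  Pos -1: 'y' != 't' (stop)
LCS = "" (length 0)


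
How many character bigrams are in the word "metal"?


Word: "metal" (length 5)
Number of 2-grams = length - 2 + 1 = 5 - 2 + 1
= 4


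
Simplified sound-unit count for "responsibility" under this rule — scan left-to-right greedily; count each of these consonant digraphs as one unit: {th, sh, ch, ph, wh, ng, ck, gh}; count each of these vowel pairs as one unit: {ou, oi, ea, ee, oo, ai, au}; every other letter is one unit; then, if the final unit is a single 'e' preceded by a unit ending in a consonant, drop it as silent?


Word: "responsibility" (14 letters)
Left-to-right scan:
  1. 'r' (letter)
  2. 'e' (letter)
  3. 's' (letter)
  4. 'p' (letter)
  5. 'o' (letter)
  6. 'n' (letter)
  7. 's' (letter)
  8. 'i' (letter)
  9. 'b' (letter)
  10. 'i' (letter)
  11. 'l' (letter)
  12. 'i' (letter)
  13. 't' (letter)
  14. 'y' (letter)
Units from scan: 14
Sound units = 14 units


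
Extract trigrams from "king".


Word: "king" (length 4)
Number of trigrams = 4 - 3 + 1 = 2
  Position 0: "kin"
  Position 1: "ing"
Trigrams = "kin", "ing"


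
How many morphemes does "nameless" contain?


Word: "nameless"
Morphemes: name / -less
Each morpheme carries meaning
= 2 morphemes


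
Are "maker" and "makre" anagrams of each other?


Word 1: "maker" → sorted: aekmr
Word 2: "makre" → sorted: aekmr
Same letters? aekmr == aekmr
Anagram = Yes


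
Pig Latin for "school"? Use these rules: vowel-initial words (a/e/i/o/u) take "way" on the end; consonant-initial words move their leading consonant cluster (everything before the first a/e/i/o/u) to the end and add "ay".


Word: "school"
Starts with consonant(s) → move to end, add 'ay'
Consonant cluster: "sch"
Pig Latin = "oolschay"


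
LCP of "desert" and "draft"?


Word 1: "desert"
Word 2: "draft"
Comparing from start:
  Pos 0: 'd' == 'd'
  Pos 1: 'e' != 'r' (stop)
LCP = "d" (length 1)


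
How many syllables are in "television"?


Word: "television"
Syllable breakdown: tel | e | vi | sion
Counting: 4 parts
= 4 syllables


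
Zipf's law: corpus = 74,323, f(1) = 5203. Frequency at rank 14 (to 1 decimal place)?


Zipf's law: f(r) = f(1) / r
f(1) = 5203
f(14) = 5203 / 14
= 371.6 occurrences


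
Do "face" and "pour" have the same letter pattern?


Pattern of "face": [0, 1, 2, 3]
Pattern of "pour": [0, 1, 2, 3]
Patterns match
Same pattern = Yes


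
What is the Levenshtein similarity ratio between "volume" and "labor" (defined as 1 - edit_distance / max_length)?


Word 1: "volume" (length 6)
Word 2: "labor" (length 5)
One optimal edit sequence:
  1. delete 'v'  (+1)
  2. substitute 'o' -> 'l'  (+1)
  3. substitute 'l' -> 'a'  (+1)
  4. substitute 'u' -> 'b'  (+1)
  5. substitute 'm' -> 'o'  (+1)
  6. substitute 'e' -> 'r'  (+1)
Edit distance = 6
Max length = max(6, 5) = 6
Similarity = 1 - 6/6
= 0.0000


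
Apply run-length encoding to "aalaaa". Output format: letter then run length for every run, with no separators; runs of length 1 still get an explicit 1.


String: "aalaaa"
Scanning for consecutive runs:
  'a' x 2
  'l' x 1
  'a' x 3
RLE = "a2l1a3"


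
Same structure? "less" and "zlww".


Pattern of "less": [0, 1, 2, 2]
Pattern of "zlww": [0, 1, 2, 2]
Patterns match
Same pattern = Yes


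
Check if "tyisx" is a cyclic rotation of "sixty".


Word: "sixty", Candidate: "tyisx"
Method: check if candidate is substring of word+word
"sixtysixty" contains "tyisx"? No
Is rotation = No


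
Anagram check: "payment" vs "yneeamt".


Word 1: "payment" → sorted: aemnpty
Word 2: "yneeamt" → sorted: aeemnty
Same letters? aemnpty != aeemnty
Anagram = No


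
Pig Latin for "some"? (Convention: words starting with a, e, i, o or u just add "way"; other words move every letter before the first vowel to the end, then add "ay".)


Word: "some"
Starts with consonant(s) → move to end, add 'ay'
Consonant cluster: "s"
Pig Latin = "omesay"


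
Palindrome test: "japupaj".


Word: "japupaj"
Reversed: "japupaj"
Forward == Backward? japupaj == japupaj
Palindrome = Yes


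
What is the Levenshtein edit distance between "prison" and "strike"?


Word 1: "prison" (length 6)
Word 2: "strike" (length 6)
One optimal edit sequence (insert/delete/substitute each cost 1):
  1. insert 's'  (+1)
  2. substitute 'p' -> 't'  (+1)
  3. keep 'r'
  4. keep 'i'
  5. delete 's'  (+1)
  6. substitute 'o' -> 'k'  (+1)
  7. substitute 'n' -> 'e'  (+1)
Total edit operations: 5
Edit distance = 5


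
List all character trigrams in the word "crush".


Word: "crush" (length 5)
Number of trigrams = 5 - 3 + 1 = 3
  Position 0: "cru"
  Position 1: "rus"
  Position 2: "ush"
Trigrams = "cru", "rus", "ush"


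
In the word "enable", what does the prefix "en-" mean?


Prefix: en-
Example: enable = en- + able
Meaning = cause to / put into


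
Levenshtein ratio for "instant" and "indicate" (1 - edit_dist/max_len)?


Word 1: "instant" (length 7)
Word 2: "indicate" (length 8)
One optimal edit sequence:
  1. keep 'i'
  2. keep 'n'
  3. insert 'd'  (+1)
  4. substitute 's' -> 'i'  (+1)
  5. substitute 't' -> 'c'  (+1)
  6. keep 'a'
  7. substitute 'n' -> 't'  (+1)
  8. substitute 't' -> 'e'  (+1)
Edit distance = 5
Max length = max(7, 8) = 8
Similarity = 1 - 5/8
= 0.3750


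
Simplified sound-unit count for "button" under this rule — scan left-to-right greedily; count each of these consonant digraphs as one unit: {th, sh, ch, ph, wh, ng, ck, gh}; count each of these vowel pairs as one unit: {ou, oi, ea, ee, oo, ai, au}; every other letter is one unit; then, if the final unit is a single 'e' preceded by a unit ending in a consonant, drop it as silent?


Word: "button" (6 letters)
Left-to-right scan:
  [1] 'b' (letter)
  [2] 'u' (letter)
  [3] 't' (letter)
  [4] 't' (letter)
  [5] 'o' (letter)
  [6] 'n' (letter)
Units from scan: 6
Sound units = 6 units


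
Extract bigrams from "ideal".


Word: "ideal" (length 5)
Number of bigrams = 5 - 2 + 1 = 4
  Position 0: "id"
  Position 1: "de"
  Position 2: "ea"
  Position 3: "al"
Bigrams = "id", "de", "ea", "al"
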